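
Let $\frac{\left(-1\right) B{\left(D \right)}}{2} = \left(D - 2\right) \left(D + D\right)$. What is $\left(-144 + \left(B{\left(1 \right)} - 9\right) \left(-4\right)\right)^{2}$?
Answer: $15376$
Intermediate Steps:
$B{\left(D \right)} = - 4 D \left(-2 + D\right)$ ($B{\left(D \right)} = - 2 \left(D - 2\right) \left(D + D\right) = - 2 \left(-2 + D\right) 2 D = - 2 \cdot 2 D \left(-2 + D\right) = - 4 D \left(-2 + D\right)$)
$\left(-144 + \left(B{\left(1 \right)} - 9\right) \left(-4\right)\right)^{2} = \left(-144 + \left(4 \cdot 1 \left(2 - 1\right) - 9\right) \left(-4\right)\right)^{2} = \left(-144 + \left(4 \cdot 1 \cdot 1 - 9\right) \left(-4\right)\right)^{2} = \left(-144 + \left(4 - 9\right) \left(-4\right)\right)^{2} = \left(-144 - -20\right)^{2} = \left(-144 + 20\right)^{2} = \left(-124\right)^{2} = 15376$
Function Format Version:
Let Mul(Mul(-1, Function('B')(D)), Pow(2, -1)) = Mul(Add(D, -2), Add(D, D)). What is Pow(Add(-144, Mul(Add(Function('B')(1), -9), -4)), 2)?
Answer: 15376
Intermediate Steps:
Function('B')(D) = Mul(-4, D, Add(-2, D)) (Function('B')(D) = Mul(-2, Mul(Add(D, -2), Add(D, D))) = Mul(-2, Mul(Add(-2, D), Mul(2, D))) = Mul(-2, Mul(2, D, Add(-2, D))) = Mul(-4, D, Add(-2, D)))
Pow(Add(-144, Mul(Add(Function('B')(1), -9), -4)), 2) = Pow(Add(-144, Mul(Add(Mul(4, 1, Add(2, Mul(-1, 1))), -9), -4)), 2) = Pow(Add(-144, Mul(Add(Mul(4, 1, Add(2, -1)), -9), -4)), 2) = Pow(Add(-144, Mul(Add(Mul(4, 1, 1), -9), -4)), 2) = Pow(Add(-144, Mul(Add(4, -9), -4)), 2) = Pow(Add(-144, Mul(-5, -4)), 2) = Pow(Add(-144, 20), 2) = Pow(-124, 2) = 15376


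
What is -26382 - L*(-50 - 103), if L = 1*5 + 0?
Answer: -25617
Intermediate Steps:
L = 5 (L = 5 + 0 = 5)
-26382 - L*(-50 - 103) = -26382 - 5*(-50 - 103) = -26382 - 5*(-153) = -26382 - 1*(-765) = -26382 + 765 = -25617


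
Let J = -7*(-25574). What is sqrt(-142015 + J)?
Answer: sqrt(37003) ≈ 192.36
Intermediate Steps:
J = 179018
sqrt(-142015 + J) = sqrt(-142015 + 179018) = sqrt(37003)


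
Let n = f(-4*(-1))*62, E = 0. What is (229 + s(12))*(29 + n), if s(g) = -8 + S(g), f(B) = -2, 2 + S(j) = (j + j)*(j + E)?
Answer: -48165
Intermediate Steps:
S(j) = -2 + 2*j² (S(j) = -2 + (j + j)*(j + 0) = -2 + (2*j)*j = -2 + 2*j²)
s(g) = -10 + 2*g² (s(g) = -8 + (-2 + 2*g²) = -10 + 2*g²)
n = -124 (n = -2*62 = -124)
(229 + s(12))*(29 + n) = (229 + (-10 + 2*12²))*(29 - 124) = (229 + (-10 + 2*144))*(-95) = (229 + (-10 + 288))*(-95) = (229 + 278)*(-95) = 507*(-95) = -48165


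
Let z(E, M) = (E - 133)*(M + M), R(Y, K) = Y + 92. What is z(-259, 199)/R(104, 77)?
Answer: -796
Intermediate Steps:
R(Y, K) = 92 + Y
z(E, M) = 2*M*(-133 + E) (z(E, M) = (-133 + E)*(2*M) = 2*M*(-133 + E))
z(-259, 199)/R(104, 77) = (2*199*(-133 - 259))/(92 + 104) = (2*199*(-392))/196 = -156016*1/196 = -796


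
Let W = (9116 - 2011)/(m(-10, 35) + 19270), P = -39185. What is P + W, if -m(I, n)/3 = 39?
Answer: -750503200/19153 ≈ -39185.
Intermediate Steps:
m(I, n) = -117 (m(I, n) = -3*39 = -117)
W = 7105/19153 (W = (9116 - 2011)/(-117 + 19270) = 7105/19153 ≈ 0.37096)
P + W = -39185 + 7105/19153 = -750503200/19153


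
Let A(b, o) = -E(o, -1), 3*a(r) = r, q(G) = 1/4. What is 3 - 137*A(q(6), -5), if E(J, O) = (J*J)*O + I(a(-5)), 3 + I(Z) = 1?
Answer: -3696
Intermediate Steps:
q(G) = ¼
a(r) = r/3
I(Z) = -2 (I(Z) = -3 + 1 = -2)
E(J, O) = -2 + O*J² (E(J, O) = (J*J)*O - 2 = J²*O - 2 = O*J² - 2 = -2 + O*J²)
A(b, o) = 2 + o² (A(b, o) = -(-2 - o²) = 2 + o²)
3 - 137*A(q(6), -5) = 3 - 137*(2 + (-5)²) = 3 - 137*(2 + 25) = 3 - 137*27 = 3 - 3699 = -3696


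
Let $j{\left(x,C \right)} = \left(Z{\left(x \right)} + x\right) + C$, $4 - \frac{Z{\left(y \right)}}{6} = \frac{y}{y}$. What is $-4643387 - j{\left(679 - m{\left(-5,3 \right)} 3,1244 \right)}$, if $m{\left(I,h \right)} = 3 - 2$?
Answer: $-4645325$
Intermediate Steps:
$m{\left(I,h \right)} = 1$ ($m{\left(I,h \right)} = 3 - 2 = 1$)
$Z{\left(y \right)} = 18$ ($Z{\left(y \right)} = 24 - 6 \frac{y}{y} = 24 - 6 = 18$)
$j{\left(x,C \right)} = 18 + C + x$ ($j{\left(x,C \right)} = \left(18 + x\right) + C = 18 + C + x$)
$-4643387 - j{\left(679 - m{\left(-5,3 \right)} 3,1244 \right)} = -4643387 - \left(18 + 1244 + \left(679 - 1 \cdot 3\right)\right) = -4643387 - \left(18 + 1244 + \left(679 - 3\right)\right) = -4643387 - \left(18 + 1244 + 676\right) = -4643387 - 1938 = -4645325$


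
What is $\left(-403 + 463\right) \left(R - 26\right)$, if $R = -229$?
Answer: $-15300$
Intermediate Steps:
$\left(-403 + 463\right) \left(R - 26\right) = \left(-403 + 463\right) \left(-229 - 26\right) = 60 \left(-255\right) = -15300$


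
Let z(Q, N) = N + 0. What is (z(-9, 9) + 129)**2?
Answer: 19044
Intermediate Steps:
z(Q, N) = N
(z(-9, 9) + 129)**2 = (9 + 129)**2 = 138**2 = 19044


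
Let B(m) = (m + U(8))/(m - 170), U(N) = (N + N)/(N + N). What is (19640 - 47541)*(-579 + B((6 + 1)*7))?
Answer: 1956111209/121 ≈ 1.6166e+7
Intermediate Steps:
U(N) = 1 (U(N) = (2*N)/((2*N)) = (2*N)*(1/(2*N)) = 1)
B(m) = (1 + m)/(-170 + m) (B(m) = (m + 1)/(m - 170) = (1 + m)/(-170 + m))
(19640 - 47541)*(-579 + B((6 + 1)*7)) = (19640 - 47541)*(-579 + (1 + (6 + 1)*7)/(-170 + (6 + 1)*7)) = -27901*(-579 + (1 + 7*7)/(-170 + 7*7)) = -27901*(-579 + (1 + 49)/(-170 + 49)) = -27901*(-579 + 50/(-121)) = -27901*(-579 - 1/121*50) = -27901*(-579 - 50/121) = -27901*(-70109/121) = 1956111209/121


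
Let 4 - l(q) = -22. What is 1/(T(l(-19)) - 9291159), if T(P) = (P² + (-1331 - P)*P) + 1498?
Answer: -1/9324267 ≈ -1.0725e-7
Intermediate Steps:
l(q) = 26 (l(q) = 4 - 1*(-22) = 4 + 22 = 26)
T(P) = 1498 + P² + P*(-1331 - P) (T(P) = (P² + P*(-1331 - P)) + 1498 = 1498 + P² + P*(-1331 - P))
1/(T(l(-19)) - 9291159) = 1/((1498 - 1331*26) - 9291159) = 1/((1498 - 34606) - 9291159) = 1/(-33108 - 9291159) = 1/(-9324267) = -1/9324267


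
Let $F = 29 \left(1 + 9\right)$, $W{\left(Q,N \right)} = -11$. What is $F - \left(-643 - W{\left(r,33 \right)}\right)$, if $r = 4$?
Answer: $922$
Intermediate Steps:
$F = 290$ ($F = 29 \cdot 10 = 290$)
$F - \left(-643 - W{\left(r,33 \right)}\right) = 290 + \left(\left(-11 + 1138\right) - 495\right) = 290 + \left(1127 - 495\right) = 290 + 632 = 922$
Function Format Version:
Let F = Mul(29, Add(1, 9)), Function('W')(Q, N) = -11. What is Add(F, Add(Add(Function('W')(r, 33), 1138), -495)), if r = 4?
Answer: 922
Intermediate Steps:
F = 290 (F = Mul(29, 10) = 290)
Add(F, Add(Add(Function('W')(r, 33), 1138), -495)) = Add(290, Add(Add(-11, 1138), -495)) = Add(290, Add(1127, -495)) = Add(290, 632) = 922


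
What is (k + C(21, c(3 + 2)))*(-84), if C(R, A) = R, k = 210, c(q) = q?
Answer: -19404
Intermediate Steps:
(k + C(21, c(3 + 2)))*(-84) = (210 + 21)*(-84) = 231*(-84) = -19404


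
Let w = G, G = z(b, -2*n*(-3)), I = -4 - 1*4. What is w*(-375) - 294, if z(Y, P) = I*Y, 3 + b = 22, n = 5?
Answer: 56706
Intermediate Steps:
b = 19 (b = -3 + 22 = 19)
I = -8 (I = -4 - 4 = -8)
z(Y, P) = -8*Y
G = -152 (G = -8*19 = -152)
w = -152
w*(-375) - 294 = -152*(-375) - 294 = 57000 - 294 = 56706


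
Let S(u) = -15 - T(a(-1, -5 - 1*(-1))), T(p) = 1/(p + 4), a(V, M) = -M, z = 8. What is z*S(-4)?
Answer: -121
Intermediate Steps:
T(p) = 1/(4 + p)
S(u) = -121/8 (S(u) = -15 - 1/(4 - (-5 - 1*(-1))) = -15 - 1/(4 - (-5 + 1)) = -15 - 1/(4 - 1*(-4)) = -15 - 1/(4 + 4) = -15 - 1/8 = -121/8)
z*S(-4) = 8*(-121/8) = -121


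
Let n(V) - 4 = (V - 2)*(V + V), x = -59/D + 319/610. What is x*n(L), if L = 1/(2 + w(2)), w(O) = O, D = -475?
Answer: 37503/18544 ≈ 2.0224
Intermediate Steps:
L = 1/4 (L = 1/(2 + 2) = 1/4 ≈ 0.25000)
x = 37503/57950 (x = -59/(-475) + 319/610 = -59*(-1/475) + 319*(1/610) = 59/475 + 319/610 = 37503/57950 ≈ 0.64716)
n(V) = 4 + 2*V*(-2 + V) (n(V) = 4 + (V - 2)*(V + V) = 4 + (-2 + V)*(2*V) = 4 + 2*V*(-2 + V))
x*n(L) = 37503*(4 - 4*1/4 + 2*(1/4)**2)/57950 = 37503*(4 - 1 + 2*(1/16))/57950 = 37503*(4 - 1 + 1/8)/57950 = (37503/57950)*(25/8) = 37503/18544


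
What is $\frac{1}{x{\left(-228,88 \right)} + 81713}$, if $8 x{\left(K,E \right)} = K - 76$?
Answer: $\frac{1}{81675} \approx 1.2244 \cdot 10^{-5}$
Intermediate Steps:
$x{\left(K,E \right)} = - \frac{19}{2} + \frac{K}{8}$ ($x{\left(K,E \right)} = \frac{K - 76}{8} = \frac{-76 + K}{8} = - \frac{19}{2} + \frac{K}{8}$)
$\frac{1}{x{\left(-228,88 \right)} + 81713} = \frac{1}{\left(- \frac{19}{2} + \frac{1}{8} \left(-228\right)\right) + 81713} = \frac{1}{\left(- \frac{19}{2} - \frac{57}{2}\right) + 81713} = \frac{1}{-38 + 81713} = \frac{1}{81675}$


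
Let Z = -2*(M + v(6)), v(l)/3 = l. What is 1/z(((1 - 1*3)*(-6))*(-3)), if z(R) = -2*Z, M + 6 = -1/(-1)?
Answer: 1/52 ≈ 0.019231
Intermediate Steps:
M = -5 (M = -6 - 1/(-1) = -6 - 1*(-1) = -6 + 1 = -5)
v(l) = 3*l
Z = -26 (Z = -2*(-5 + 3*6) = -2*(-5 + 18) = -2*13 = -26)
z(R) = 52 (z(R) = -2*(-26) = 52)
1/z(((1 - 1*3)*(-6))*(-3)) = 1/52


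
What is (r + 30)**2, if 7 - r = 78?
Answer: 1681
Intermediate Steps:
r = -71 (r = 7 - 1*78 = 7 - 78 = -71)
(r + 30)**2 = (-71 + 30)**2 = (-41)**2 = 1681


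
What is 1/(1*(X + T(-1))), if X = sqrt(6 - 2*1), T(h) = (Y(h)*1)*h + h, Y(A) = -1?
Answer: 1/2 ≈ 0.50000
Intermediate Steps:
T(h) = 0 (T(h) = (-1*1)*h + h = -h + h = 0)
X = 2 (X = sqrt(6 - 2) = sqrt(4) = 2)
1/(1*(X + T(-1))) = 1/(1*(2 + 0)) = 1/(1*2) = 1/2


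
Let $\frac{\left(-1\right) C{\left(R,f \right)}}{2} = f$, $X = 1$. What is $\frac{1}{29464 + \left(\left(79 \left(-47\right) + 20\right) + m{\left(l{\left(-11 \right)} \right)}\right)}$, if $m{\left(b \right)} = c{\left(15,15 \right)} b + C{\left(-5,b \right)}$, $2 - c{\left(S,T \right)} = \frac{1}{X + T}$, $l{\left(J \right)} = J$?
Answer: $\frac{16}{412347} \approx 3.8802 \cdot 10^{-5}$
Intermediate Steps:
$c{\left(S,T \right)} = 2 - \frac{1}{1 + T}$
$C{\left(R,f \right)} = - 2 f$
$m{\left(b \right)} = - \frac{b}{16}$ ($m{\left(b \right)} = \frac{1 + 2 \cdot 15}{1 + 15} b - 2 b = \frac{1 + 30}{16} b - 2 b = \frac{1}{16} \cdot 31 b - 2 b = \frac{31 b}{16} - 2 b = - \frac{b}{16}$)
$\frac{1}{29464 + \left(\left(79 \left(-47\right) + 20\right) + m{\left(l{\left(-11 \right)} \right)}\right)} = \frac{1}{29464 + \left(\left(79 \left(-47\right) + 20\right) - - \frac{11}{16}\right)} = \frac{1}{29464 + \left(\left(-3713 + 20\right) + \frac{11}{16}\right)} = \frac{1}{29464 + \left(-3693 + \frac{11}{16}\right)} = \frac{1}{29464 - \frac{59077}{16}} = \frac{1}{\frac{412347}{16}} = \frac{16}{412347}$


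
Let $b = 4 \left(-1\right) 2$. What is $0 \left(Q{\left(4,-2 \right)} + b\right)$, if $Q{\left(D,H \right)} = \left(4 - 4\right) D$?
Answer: $0$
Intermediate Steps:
$b = -8$ ($b = \left(-4\right) 2 = -8$)
$Q{\left(D,H \right)} = 0$ ($Q{\left(D,H \right)} = 0 D = 0$)
$0 \left(Q{\left(4,-2 \right)} + b\right) = 0 \left(0 - 8\right) = 0 \left(-8\right) = 0$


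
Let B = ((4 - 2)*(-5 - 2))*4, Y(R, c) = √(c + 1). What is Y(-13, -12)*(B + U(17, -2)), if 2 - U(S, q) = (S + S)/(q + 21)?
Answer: -1060*I*√11/19 ≈ -185.03*I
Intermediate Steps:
Y(R, c) = √(1 + c)
B = -56 (B = (2*(-7))*4 = -14*4 = -56)
U(S, q) = 2 - 2*S/(21 + q) (U(S, q) = 2 - (S + S)/(q + 21) = 2 - 2*S/(21 + q))
Y(-13, -12)*(B + U(17, -2)) = √(1 - 12)*(-56 + 2*(21 - 2 - 1*17)/(21 - 2)) = √(-11)*(-56 + 2*(21 - 2 - 17)/19) = (I*√11)*(-56 + 2*(1/19)*2) = (I*√11)*(-56 + 4/19) = (I*√11)*(-1060/19) = -1060*I*√11/19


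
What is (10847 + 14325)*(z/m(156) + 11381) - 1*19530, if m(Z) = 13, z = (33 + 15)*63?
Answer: 3800139154/13 ≈ 2.9232e+8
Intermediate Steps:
z = 3024 (z = 48*63 = 3024)
(10847 + 14325)*(z/m(156) + 11381) - 1*19530 = (10847 + 14325)*(3024/13 + 11381) - 1*19530 = 25172*(3024*(1/13) + 11381) - 19530 = 25172*(3024/13 + 11381) - 19530 = 25172*(150977/13) - 19530 = 3800393044/13 - 19530 = 3800139154/13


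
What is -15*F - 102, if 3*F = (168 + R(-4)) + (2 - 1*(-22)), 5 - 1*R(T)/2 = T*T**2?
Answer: -1752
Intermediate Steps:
R(T) = 10 - 2*T**3 (R(T) = 10 - 2*T*T**2 = 10 - 2*T**3)
F = 110 (F = ((168 + (10 - 2*(-4)**3)) + (2 - 1*(-22)))/3 = ((168 + (10 - 2*(-64))) + (2 + 22))/3 = ((168 + (10 + 128)) + 24)/3 = ((168 + 138) + 24)/3 = (306 + 24)/3 = (1/3)*330 = 110)
-15*F - 102 = -15*110 - 102 = -1650 - 102 = -1752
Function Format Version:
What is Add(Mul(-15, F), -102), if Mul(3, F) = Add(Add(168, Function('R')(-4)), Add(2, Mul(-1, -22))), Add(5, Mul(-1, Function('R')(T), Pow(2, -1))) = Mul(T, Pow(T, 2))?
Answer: -1752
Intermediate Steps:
Function('R')(T) = Add(10, Mul(-2, Pow(T, 3))) (Function('R')(T) = Add(10, Mul(-2, Mul(T, Pow(T, 2)))) = Add(10, Mul(-2, Pow(T, 3))))
F = 110 (F = Mul(Rational(1, 3), Add(Add(168, Add(10, Mul(-2, Pow(-4, 3)))), Add(2, Mul(-1, -22)))) = Mul(Rational(1, 3), Add(Add(168, Add(10, Mul(-2, -64))), Add(2, 22))) = Mul(Rational(1, 3), Add(Add(168, Add(10, 128)), 24)) = Mul(Rational(1, 3), Add(Add(168, 138), 24)) = Mul(Rational(1, 3), Add(306, 24)) = Mul(Rational(1, 3), 330) = 110)
Add(Mul(-15, F), -102) = Add(Mul(-15, 110), -102) = Add(-1650, -102) = -1752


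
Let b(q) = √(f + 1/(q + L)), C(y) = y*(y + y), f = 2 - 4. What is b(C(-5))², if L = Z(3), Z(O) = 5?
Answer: -109/55 ≈ -1.9818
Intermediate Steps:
f = -2
L = 5
C(y) = 2*y² (C(y) = y*(2*y) = 2*y²)
b(q) = √(-2 + 1/(5 + q)) (b(q) = √(-2 + 1/(q + 5)) = √(-2 + 1/(5 + q)))
b(C(-5))² = (√((-9 - 4*(-5)²)/(5 + 2*(-5)²)))² = (√((-9 - 4*25)/(5 + 2*25)))² = (√((-9 - 2*50)/(5 + 50)))² = (√((-9 - 100)/55))² = (√((1/55)*(-109)))² = (√(-109/55))² = (I*√5995/55)² = -109/55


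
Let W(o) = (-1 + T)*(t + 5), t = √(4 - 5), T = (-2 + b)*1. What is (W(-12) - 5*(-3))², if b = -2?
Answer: 75 + 100*I ≈ 75.0 + 100.0*I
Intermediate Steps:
T = -4 (T = (-2 - 2)*1 = -4*1 = -4)
t = I (t = √(-1) = I ≈ 1.0*I)
W(o) = -25 - 5*I (W(o) = (-1 - 4)*(I + 5) = -5*(5 + I) = -25 - 5*I)
(W(-12) - 5*(-3))² = ((-25 - 5*I) - 5*(-3))² = ((-25 - 5*I) + 15)² = (-10 - 5*I)²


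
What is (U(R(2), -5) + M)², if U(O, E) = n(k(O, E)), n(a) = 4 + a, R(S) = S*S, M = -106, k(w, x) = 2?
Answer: 10000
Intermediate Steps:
R(S) = S²
U(O, E) = 6 (U(O, E) = 4 + 2 = 6)
(U(R(2), -5) + M)² = (6 - 106)² = (-100)² = 10000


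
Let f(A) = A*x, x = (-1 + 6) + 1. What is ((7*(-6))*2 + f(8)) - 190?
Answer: -226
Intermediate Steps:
x = 6 (x = 5 + 1 = 6)
f(A) = 6*A (f(A) = A*6 = 6*A)
((7*(-6))*2 + f(8)) - 190 = ((7*(-6))*2 + 6*8) - 190 = (-42*2 + 48) - 190 = (-84 + 48) - 190 = -36 - 190 = -226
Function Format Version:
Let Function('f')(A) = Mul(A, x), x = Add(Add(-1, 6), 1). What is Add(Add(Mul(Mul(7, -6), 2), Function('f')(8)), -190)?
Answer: -226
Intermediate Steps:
x = 6 (x = Add(5, 1) = 6)
Function('f')(A) = Mul(6, A) (Function('f')(A) = Mul(A, 6) = Mul(6, A))
Add(Add(Mul(Mul(7, -6), 2), Function('f')(8)), -190) = Add(Add(Mul(Mul(7, -6), 2), Mul(6, 8)), -190) = Add(Add(Mul(-42, 2), 48), -190) = Add(Add(-84, 48), -190) = Add(-36, -190) = -226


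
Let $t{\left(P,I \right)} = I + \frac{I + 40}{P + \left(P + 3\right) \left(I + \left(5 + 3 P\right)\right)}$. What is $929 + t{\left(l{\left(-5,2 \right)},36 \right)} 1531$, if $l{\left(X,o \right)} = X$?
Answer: $\frac{162011}{3} \approx 54004.0$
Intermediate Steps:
$t{\left(P,I \right)} = I + \frac{40 + I}{P + \left(3 + P\right) \left(5 + I + 3 P\right)}$
$929 + t{\left(l{\left(-5,2 \right)},36 \right)} 1531 = 929 + \frac{40 + 3 \cdot 36^{2} + 16 \cdot 36 - 5 \cdot 36^{2} + 3 \cdot 36 \left(-5\right)^{2} + 15 \cdot 36 \left(-5\right)}{15 + 3 \cdot 36 + 3 \left(-5\right)^{2} + 15 \left(-5\right) + 36 \left(-5\right)} 1531 = 929 + \frac{40 + 3 \cdot 1296 + 576 - 6480 + 3 \cdot 36 \cdot 25 - 2700}{15 + 108 + 3 \cdot 25 - 75 - 180} \cdot 1531 = 929 + \frac{40 + 3888 + 576 - 6480 + 2700 - 2700}{15 + 108 + 75 - 75 - 180} \cdot 1531 = 929 + \frac{1}{-57} \left(-1976\right) 1531 = 929 + \left(- \frac{1}{57}\right) \left(-1976\right) 1531 = 929 + \frac{104}{3} \cdot 1531 = 929 + \frac{159224}{3} = \frac{162011}{3}$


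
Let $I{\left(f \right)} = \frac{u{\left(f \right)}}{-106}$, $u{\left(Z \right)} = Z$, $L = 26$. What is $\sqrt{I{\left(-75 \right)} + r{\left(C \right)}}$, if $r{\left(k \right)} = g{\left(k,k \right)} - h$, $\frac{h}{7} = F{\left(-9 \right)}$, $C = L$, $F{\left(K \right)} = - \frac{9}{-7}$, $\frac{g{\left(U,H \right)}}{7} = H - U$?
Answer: $\frac{i \sqrt{93174}}{106} \approx 2.8797 i$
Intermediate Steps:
$g{\left(U,H \right)} = - 7 U + 7 H$ ($g{\left(U,H \right)} = 7 \left(H - U\right) = - 7 U + 7 H$)
$F{\left(K \right)} = \frac{9}{7}$ ($F{\left(K \right)} = \left(-9\right) \left(- \frac{1}{7}\right) = \frac{9}{7}$)
$C = 26$
$h = 9$ ($h = 7 \cdot \frac{9}{7} = 9$)
$I{\left(f \right)} = - \frac{f}{106}$ ($I{\left(f \right)} = \frac{f}{-106} = f \left(- \frac{1}{106}\right) = - \frac{f}{106}$)
$r{\left(k \right)} = -9$ ($r{\left(k \right)} = \left(- 7 k + 7 k\right) - 9 = 0 - 9 = -9$)
$\sqrt{I{\left(-75 \right)} + r{\left(C \right)}} = \sqrt{\left(- \frac{1}{106}\right) \left(-75\right) - 9} = \sqrt{\frac{75}{106} - 9} = \sqrt{- \frac{879}{106}} = \frac{i \sqrt{93174}}{106}$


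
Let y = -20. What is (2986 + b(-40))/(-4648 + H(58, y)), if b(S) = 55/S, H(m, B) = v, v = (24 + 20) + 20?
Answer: -7959/12224 ≈ -0.65110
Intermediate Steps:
v = 64 (v = 44 + 20 = 64)
H(m, B) = 64
(2986 + b(-40))/(-4648 + H(58, y)) = (2986 + 55/(-40))/(-4648 + 64) = (2986 + 55*(-1/40))/(-4584) = (2986 - 11/8)*(-1/4584) = (23877/8)*(-1/4584) = -7959/12224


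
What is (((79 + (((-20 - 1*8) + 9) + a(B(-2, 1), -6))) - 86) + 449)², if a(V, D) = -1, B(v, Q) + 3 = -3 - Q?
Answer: 178084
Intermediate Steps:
B(v, Q) = -6 - Q (B(v, Q) = -3 + (-3 - Q) = -6 - Q)
(((79 + (((-20 - 1*8) + 9) + a(B(-2, 1), -6))) - 86) + 449)² = (((79 + (((-20 - 1*8) + 9) - 1)) - 86) + 449)² = (((79 + (((-20 - 8) + 9) - 1)) - 86) + 449)² = (((79 + ((-28 + 9) - 1)) - 86) + 449)² = (((79 + (-19 - 1)) - 86) + 449)² = (((79 - 20) - 86) + 449)² = ((59 - 86) + 449)² = (-27 + 449)² = 422² = 178084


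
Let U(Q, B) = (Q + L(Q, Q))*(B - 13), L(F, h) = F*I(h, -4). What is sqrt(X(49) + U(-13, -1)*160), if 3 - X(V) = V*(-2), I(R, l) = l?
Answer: I*sqrt(87259) ≈ 295.4*I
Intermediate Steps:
L(F, h) = -4*F (L(F, h) = F*(-4) = -4*F)
X(V) = 3 + 2*V (X(V) = 3 - V*(-2) = 3 - (-2)*V = 3 + 2*V)
U(Q, B) = -3*Q*(-13 + B) (U(Q, B) = (Q - 4*Q)*(B - 13) = (-3*Q)*(-13 + B) = -3*Q*(-13 + B))
sqrt(X(49) + U(-13, -1)*160) = sqrt((3 + 2*49) + (3*(-13)*(13 - 1*(-1)))*160) = sqrt((3 + 98) + (3*(-13)*(13 + 1))*160) = sqrt(101 + (3*(-13)*14)*160) = sqrt(101 - 546*160) = sqrt(101 - 87360) = sqrt(-87259) = I*sqrt(87259)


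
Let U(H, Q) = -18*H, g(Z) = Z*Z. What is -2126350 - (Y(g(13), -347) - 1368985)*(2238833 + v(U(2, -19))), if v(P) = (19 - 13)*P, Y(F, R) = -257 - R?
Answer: 3064429491865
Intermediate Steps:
g(Z) = Z²
v(P) = 6*P
-2126350 - (Y(g(13), -347) - 1368985)*(2238833 + v(U(2, -19))) = -2126350 - ((-257 - 1*(-347)) - 1368985)*(2238833 + 6*(-18*2)) = -2126350 - ((-257 + 347) - 1368985)*(2238833 + 6*(-36)) = -2126350 - (90 - 1368985)*(2238833 - 216) = -2126350 - (-1368895)*2238617 = -2126350 - 1*(-3064431618215) = -2126350 + 3064431618215 = 3064429491865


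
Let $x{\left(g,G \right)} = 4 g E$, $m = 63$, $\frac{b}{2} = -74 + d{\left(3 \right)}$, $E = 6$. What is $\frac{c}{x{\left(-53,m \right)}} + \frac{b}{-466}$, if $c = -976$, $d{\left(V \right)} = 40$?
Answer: $\frac{33832}{37047} \approx 0.91322$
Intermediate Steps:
$b = -68$ ($b = 2 \left(-74 + 40\right) = 2 \left(-34\right) = -68$)
$x{\left(g,G \right)} = 24 g$ ($x{\left(g,G \right)} = 4 g 6 = 24 g$)
$\frac{c}{x{\left(-53,m \right)}} + \frac{b}{-466} = - \frac{976}{24 \left(-53\right)} - \frac{68}{-466} = - \frac{976}{-1272} - - \frac{34}{233} = \left(-976\right) \left(- \frac{1}{1272}\right) + \frac{34}{233} = \frac{122}{159} + \frac{34}{233} = \frac{33832}{37047}$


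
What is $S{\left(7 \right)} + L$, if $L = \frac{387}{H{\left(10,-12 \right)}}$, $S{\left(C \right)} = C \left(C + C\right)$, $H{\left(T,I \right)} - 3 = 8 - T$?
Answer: $485$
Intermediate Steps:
$H{\left(T,I \right)} = 11 - T$ ($H{\left(T,I \right)} = 3 - \left(-8 + T\right) = 11 - T$)
$S{\left(C \right)} = 2 C^{2}$ ($S{\left(C \right)} = C 2 C = 2 C^{2}$)
$L = 387$ ($L = \frac{387}{11 - 10} = \frac{387}{1} = 387 \cdot 1 = 387$)
$S{\left(7 \right)} + L = 2 \cdot 7^{2} + 387 = 2 \cdot 49 + 387 = 98 + 387 = 485$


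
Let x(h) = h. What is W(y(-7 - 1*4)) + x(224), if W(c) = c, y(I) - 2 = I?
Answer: 215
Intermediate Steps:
y(I) = 2 + I
W(y(-7 - 1*4)) + x(224) = (2 + (-7 - 1*4)) + 224 = (2 + (-7 - 4)) + 224 = (2 - 11) + 224 = -9 + 224 = 215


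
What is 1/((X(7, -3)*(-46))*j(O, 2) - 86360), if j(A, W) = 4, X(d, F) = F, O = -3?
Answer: -1/85808 ≈ -1.1654e-5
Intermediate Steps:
1/((X(7, -3)*(-46))*j(O, 2) - 86360) = 1/(-3*(-46)*4 - 86360) = 1/(138*4 - 86360) = 1/(552 - 86360) = 1/(-85808) = -1/85808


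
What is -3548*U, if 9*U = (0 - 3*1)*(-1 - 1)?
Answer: -7096/3 ≈ -2365.3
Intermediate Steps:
U = 2/3 (U = ((0 - 3*1)*(-1 - 1))/9 = ((0 - 3)*(-2))/9 = (-3*(-2))/9 = (1/9)*6 = 2/3 ≈ 0.66667)
-3548*U = -3548*2/3 = -7096/3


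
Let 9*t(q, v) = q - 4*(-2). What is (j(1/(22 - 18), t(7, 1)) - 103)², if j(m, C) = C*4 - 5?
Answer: 92416/9 ≈ 10268.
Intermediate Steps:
t(q, v) = 8/9 + q/9 (t(q, v) = (q - 4*(-2))/9 = (q + 8)/9 = (8 + q)/9 = 8/9 + q/9)
j(m, C) = -5 + 4*C (j(m, C) = 4*C - 5 = -5 + 4*C)
(j(1/(22 - 18), t(7, 1)) - 103)² = ((-5 + 4*(8/9 + (⅑)*7)) - 103)² = ((-5 + 4*(8/9 + 7/9)) - 103)² = ((-5 + 4*(5/3)) - 103)² = ((-5 + 20/3) - 103)² = (5/3 - 103)² = (-304/3)² = 92416/9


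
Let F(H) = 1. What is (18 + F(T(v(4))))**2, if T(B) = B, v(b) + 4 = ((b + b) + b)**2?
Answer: 361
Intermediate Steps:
v(b) = -4 + 9*b**2 (v(b) = -4 + ((b + b) + b)**2 = -4 + (2*b + b)**2 = -4 + (3*b)**2 = -4 + 9*b**2)
(18 + F(T(v(4))))**2 = (18 + 1)**2 = 19**2 = 361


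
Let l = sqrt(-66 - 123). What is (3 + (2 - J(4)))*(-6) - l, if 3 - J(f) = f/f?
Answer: -18 - 3*I*sqrt(21) ≈ -18.0 - 13.748*I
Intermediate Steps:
l = 3*I*sqrt(21) (l = sqrt(-189) = 3*I*sqrt(21) ≈ 13.748*I)
J(f) = 2 (J(f) = 3 - f/f = 3 - 1*1 = 3 - 1 = 2)
(3 + (2 - J(4)))*(-6) - l = (3 + (2 - 1*2))*(-6) - 3*I*sqrt(21) = (3 + (2 - 2))*(-6) - 3*I*sqrt(21) = (3 + 0)*(-6) - 3*I*sqrt(21) = 3*(-6) - 3*I*sqrt(21) = -18 - 3*I*sqrt(21)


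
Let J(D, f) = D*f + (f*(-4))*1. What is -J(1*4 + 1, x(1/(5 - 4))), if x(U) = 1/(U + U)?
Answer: -½ ≈ -0.50000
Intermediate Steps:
x(U) = 1/(2*U)
J(D, f) = -4*f + D*f (J(D, f) = D*f - 4*f*1 = D*f - 4*f = -4*f + D*f)
-J(1*4 + 1, x(1/(5 - 4))) = -1/(2*(1/(5 - 4)))*(-4 + (1*4 + 1)) = -1/(2*(1/1))*(-4 + (4 + 1)) = -(½)/1*(-4 + 5) = -(½)*1 = -1/2 = -1*½ = -½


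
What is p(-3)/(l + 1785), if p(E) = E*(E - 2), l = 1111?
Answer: 15/2896 ≈ 0.0051796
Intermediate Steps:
p(E) = E*(-2 + E)
p(-3)/(l + 1785) = (-3*(-2 - 3))/(1111 + 1785) = (-3*(-5))/2896 = (1/2896)*15 = 15/2896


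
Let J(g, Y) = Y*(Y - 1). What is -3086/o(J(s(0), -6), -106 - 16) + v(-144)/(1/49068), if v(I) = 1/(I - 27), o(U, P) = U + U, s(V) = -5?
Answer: -258301/798 ≈ -323.69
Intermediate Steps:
J(g, Y) = Y*(-1 + Y)
o(U, P) = 2*U
v(I) = 1/(-27 + I)
-3086/o(J(s(0), -6), -106 - 16) + v(-144)/(1/49068) = -3086*(-1/(12*(-1 - 6))) + 1/((-27 - 144)*(1/49068)) = -3086/(2*(-6*(-7))) + 1/((-171)*(1/49068)) = -3086/(2*42) - 1/171*49068 = -3086/84 - 5452/19 = -3086*1/84 - 5452/19 = -1543/42 - 5452/19 = -258301/798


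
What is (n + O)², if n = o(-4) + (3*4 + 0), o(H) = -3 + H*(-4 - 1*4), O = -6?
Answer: 1225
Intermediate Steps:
o(H) = -3 - 8*H (o(H) = -3 + H*(-4 - 4) = -3 + H*(-8) = -3 - 8*H)
n = 41 (n = (-3 - 8*(-4)) + (3*4 + 0) = (-3 + 32) + (12 + 0) = 29 + 12 = 41)
(n + O)² = (41 - 6)² = 35² = 1225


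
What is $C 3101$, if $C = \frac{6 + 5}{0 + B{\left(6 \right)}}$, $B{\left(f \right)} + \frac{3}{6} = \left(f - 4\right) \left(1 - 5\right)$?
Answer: $- \frac{68222}{17} \approx -4013.1$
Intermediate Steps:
$B{\left(f \right)} = \frac{31}{2} - 4 f$ ($B{\left(f \right)} = - \frac{1}{2} + \left(f - 4\right) \left(1 - 5\right) = - \frac{1}{2} + \left(-4 + f\right) \left(-4\right) = - \frac{1}{2} - \left(-16 + 4 f\right) = \frac{31}{2} - 4 f$)
$C = - \frac{22}{17}$ ($C = \frac{6 + 5}{0 + \left(\frac{31}{2} - 24\right)} = \frac{11}{0 + \left(\frac{31}{2} - 24\right)} = \frac{11}{0 - \frac{17}{2}} = \frac{11}{- \frac{17}{2}} = 11 \left(- \frac{2}{17}\right) = - \frac{22}{17} \approx -1.2941$)
$C 3101 = \left(- \frac{22}{17}\right) 3101 = - \frac{68222}{17}$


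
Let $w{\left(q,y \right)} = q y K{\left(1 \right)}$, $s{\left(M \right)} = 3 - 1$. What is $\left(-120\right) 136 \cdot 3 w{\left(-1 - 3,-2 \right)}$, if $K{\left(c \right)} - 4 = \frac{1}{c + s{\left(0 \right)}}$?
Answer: $-1697280$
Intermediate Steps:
$s{\left(M \right)} = 2$
$K{\left(c \right)} = 4 + \frac{1}{2 + c}$ ($K{\left(c \right)} = 4 + \frac{1}{c + 2} = 4 + \frac{1}{2 + c}$)
$w{\left(q,y \right)} = \frac{13 q y}{3}$ ($w{\left(q,y \right)} = q y \frac{9 + 4 \cdot 1}{2 + 1} = q y \frac{9 + 4}{3} = q y \frac{1}{3} \cdot 13 = q y \frac{13}{3} = \frac{13 q y}{3}$)
$\left(-120\right) 136 \cdot 3 w{\left(-1 - 3,-2 \right)} = \left(-120\right) 136 \cdot 3 \cdot \frac{13}{3} \left(-1 - 3\right) \left(-2\right) = - 16320 \cdot 3 \cdot \frac{13}{3} \left(-1 - 3\right) \left(-2\right) = - 16320 \cdot 3 \cdot \frac{13}{3} \left(-4\right) \left(-2\right) = - 16320 \cdot 3 \cdot \frac{104}{3} = \left(-16320\right) 104 = -1697280$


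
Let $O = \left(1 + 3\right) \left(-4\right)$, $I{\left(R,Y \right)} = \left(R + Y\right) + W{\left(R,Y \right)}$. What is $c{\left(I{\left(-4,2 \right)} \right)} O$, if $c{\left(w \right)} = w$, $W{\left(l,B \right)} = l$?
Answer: $96$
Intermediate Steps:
$I{\left(R,Y \right)} = Y + 2 R$ ($I{\left(R,Y \right)} = \left(R + Y\right) + R = Y + 2 R$)
$O = -16$ ($O = 4 \left(-4\right) = -16$)
$c{\left(I{\left(-4,2 \right)} \right)} O = \left(2 + 2 \left(-4\right)\right) \left(-16\right) = \left(2 - 8\right) \left(-16\right) = \left(-6\right) \left(-16\right) = 96$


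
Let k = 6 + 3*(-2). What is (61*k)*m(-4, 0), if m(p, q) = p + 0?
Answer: 0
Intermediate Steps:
k = 0 (k = 6 - 6 = 0)
m(p, q) = p
(61*k)*m(-4, 0) = (61*0)*(-4) = 0*(-4) = 0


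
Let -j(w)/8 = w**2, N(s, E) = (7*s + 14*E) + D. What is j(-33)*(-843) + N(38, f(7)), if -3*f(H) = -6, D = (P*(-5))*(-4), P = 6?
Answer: 7344630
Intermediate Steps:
D = 120 (D = (6*(-5))*(-4) = -30*(-4) = 120)
f(H) = 2 (f(H) = -1/3*(-6) = 2)
N(s, E) = 120 + 7*s + 14*E (N(s, E) = (7*s + 14*E) + 120 = 120 + 7*s + 14*E)
j(w) = -8*w**2
j(-33)*(-843) + N(38, f(7)) = -8*(-33)**2*(-843) + (120 + 7*38 + 14*2) = -8*1089*(-843) + (120 + 266 + 28) = -8712*(-843) + 414 = 7344216 + 414 = 7344630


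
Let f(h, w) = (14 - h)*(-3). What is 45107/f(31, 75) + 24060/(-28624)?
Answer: 322478927/364956 ≈ 883.61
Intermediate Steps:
f(h, w) = -42 + 3*h
45107/f(31, 75) + 24060/(-28624) = 45107/(-42 + 3*31) + 24060/(-28624) = 45107/(-42 + 93) + 24060*(-1/28624) = 45107/51 - 6015/7156 = 322478927/364956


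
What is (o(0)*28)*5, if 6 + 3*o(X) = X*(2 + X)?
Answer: -280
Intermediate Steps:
o(X) = -2 + X*(2 + X)/3 (o(X) = -2 + (X*(2 + X))/3 = -2 + X*(2 + X)/3)
(o(0)*28)*5 = ((-2 + (⅓)*0² + (⅔)*0)*28)*5 = ((-2 + (⅓)*0 + 0)*28)*5 = ((-2 + 0 + 0)*28)*5 = -2*28*5 = -56*5 = -280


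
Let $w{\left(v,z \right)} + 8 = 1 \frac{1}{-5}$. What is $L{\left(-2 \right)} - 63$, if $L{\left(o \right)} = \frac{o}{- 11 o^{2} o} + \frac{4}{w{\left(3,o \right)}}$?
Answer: $- \frac{114573}{1804} \approx -63.51$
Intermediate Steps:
$w{\left(v,z \right)} = - \frac{41}{5}$ ($w{\left(v,z \right)} = -8 + 1 \frac{1}{-5} = -8 + 1 \left(- \frac{1}{5}\right) = -8 - \frac{1}{5} = - \frac{41}{5}$)
$L{\left(o \right)} = - \frac{20}{41} - \frac{1}{11 o^{2}}$ ($L{\left(o \right)} = \frac{o}{- 11 o^{2} o} + \frac{4}{- \frac{41}{5}} = \frac{o}{\left(-11\right) o^{3}} + 4 \left(- \frac{5}{41}\right) = o \left(- \frac{1}{11 o^{3}}\right) - \frac{20}{41} = - \frac{1}{11 o^{2}} - \frac{20}{41} = - \frac{20}{41} - \frac{1}{11 o^{2}}$)
$L{\left(-2 \right)} - 63 = \left(- \frac{20}{41} - \frac{1}{11 \cdot 4}\right) - 63 = \left(- \frac{20}{41} - \frac{1}{44}\right) - 63 = - \frac{921}{1804} - 63 = - \frac{114573}{1804}$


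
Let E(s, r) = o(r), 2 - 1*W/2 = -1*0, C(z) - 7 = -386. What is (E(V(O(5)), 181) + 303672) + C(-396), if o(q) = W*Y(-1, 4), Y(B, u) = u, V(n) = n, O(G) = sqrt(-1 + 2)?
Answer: 303309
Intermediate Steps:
C(z) = -379 (C(z) = 7 - 386 = -379)
O(G) = 1 (O(G) = sqrt(1) = 1)
W = 4 (W = 4 - (-2)*0 = 4 - 2*0 = 4 + 0 = 4)
o(q) = 16 (o(q) = 4*4 = 16)
E(s, r) = 16
(E(V(O(5)), 181) + 303672) + C(-396) = (16 + 303672) - 379 = 303688 - 379 = 303309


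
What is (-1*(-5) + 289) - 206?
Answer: 88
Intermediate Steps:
(-1*(-5) + 289) - 206 = (5 + 289) - 206 = 294 - 206 = 88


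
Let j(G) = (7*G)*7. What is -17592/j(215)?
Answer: -17592/10535 ≈ -1.6699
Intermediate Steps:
j(G) = 49*G
-17592/j(215) = -17592/(49*215) = -17592/10535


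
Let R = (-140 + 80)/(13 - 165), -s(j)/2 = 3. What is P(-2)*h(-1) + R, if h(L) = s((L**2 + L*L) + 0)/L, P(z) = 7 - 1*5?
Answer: 471/38 ≈ 12.395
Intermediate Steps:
P(z) = 2 (P(z) = 7 - 5 = 2)
s(j) = -6 (s(j) = -2*3 = -6)
R = 15/38 (R = -60/(-152) = -60*(-1/152) = 15/38 ≈ 0.39474)
h(L) = -6/L
P(-2)*h(-1) + R = 2*(-6/(-1)) + 15/38 = 2*(-6*(-1)) + 15/38 = 2*6 + 15/38 = 12 + 15/38 = 471/38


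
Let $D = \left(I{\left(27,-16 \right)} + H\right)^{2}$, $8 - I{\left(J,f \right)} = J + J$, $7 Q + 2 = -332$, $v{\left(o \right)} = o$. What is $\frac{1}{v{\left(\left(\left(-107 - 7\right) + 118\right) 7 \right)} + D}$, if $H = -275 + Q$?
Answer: $\frac{49}{6662933} \approx 7.3541 \cdot 10^{-6}$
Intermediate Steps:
$Q = - \frac{334}{7}$ ($Q = - \frac{2}{7} + \frac{1}{7} \left(-332\right) = - \frac{2}{7} - \frac{332}{7} = - \frac{334}{7} \approx -47.714$)
$I{\left(J,f \right)} = 8 - 2 J$ ($I{\left(J,f \right)} = 8 - \left(J + J\right) = 8 - 2 J$)
$H = - \frac{2259}{7}$ ($H = -275 - \frac{334}{7} = - \frac{2259}{7} \approx -322.71$)
$D = \frac{6661561}{49}$ ($D = \left(\left(8 - 54\right) - \frac{2259}{7}\right)^{2} = \left(-46 - \frac{2259}{7}\right)^{2} = \left(- \frac{2581}{7}\right)^{2} = \frac{6661561}{49} \approx 1.3595 \cdot 10^{5}$)
$\frac{1}{v{\left(\left(\left(-107 - 7\right) + 118\right) 7 \right)} + D} = \frac{1}{\left(\left(-107 - 7\right) + 118\right) 7 + \frac{6661561}{49}} = \frac{1}{\left(-114 + 118\right) 7 + \frac{6661561}{49}} = \frac{1}{4 \cdot 7 + \frac{6661561}{49}} = \frac{1}{28 + \frac{6661561}{49}} = \frac{1}{\frac{6662933}{49}} = \frac{49}{6662933}$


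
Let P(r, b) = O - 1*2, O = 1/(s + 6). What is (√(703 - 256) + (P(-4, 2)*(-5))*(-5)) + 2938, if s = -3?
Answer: 8689/3 + √447 ≈ 2917.5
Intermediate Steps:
O = ⅓ (O = 1/(-3 + 6) = 1/3 = ⅓ ≈ 0.33333)
P(r, b) = -5/3 (P(r, b) = ⅓ - 1*2 = ⅓ - 2 = -5/3)
(√(703 - 256) + (P(-4, 2)*(-5))*(-5)) + 2938 = (√(703 - 256) - 5/3*(-5)*(-5)) + 2938 = (√447 + (25/3)*(-5)) + 2938 = (√447 - 125/3) + 2938 = (-125/3 + √447) + 2938 = 8689/3 + √447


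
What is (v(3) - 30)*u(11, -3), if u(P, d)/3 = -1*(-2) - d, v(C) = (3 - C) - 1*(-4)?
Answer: -390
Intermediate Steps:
v(C) = 7 - C (v(C) = (3 - C) + 4 = 7 - C)
u(P, d) = 6 - 3*d (u(P, d) = 3*(-1*(-2) - d) = 3*(2 - d) = 6 - 3*d)
(v(3) - 30)*u(11, -3) = ((7 - 1*3) - 30)*(6 - 3*(-3)) = ((7 - 3) - 30)*(6 + 9) = (4 - 30)*15 = -26*15 = -390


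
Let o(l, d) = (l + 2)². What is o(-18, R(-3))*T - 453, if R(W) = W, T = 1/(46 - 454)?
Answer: -23135/51 ≈ -453.63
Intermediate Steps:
T = -1/408 (T = 1/(-408) = -1/408 ≈ -0.0024510)
o(l, d) = (2 + l)²
o(-18, R(-3))*T - 453 = (2 - 18)²*(-1/408) - 453 = (-16)²*(-1/408) - 453 = 256*(-1/408) - 453 = -32/51 - 453 = -23135/51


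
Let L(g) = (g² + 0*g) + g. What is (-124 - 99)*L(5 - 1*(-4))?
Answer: -20070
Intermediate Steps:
L(g) = g + g² (L(g) = (g² + 0) + g = g² + g = g + g²)
(-124 - 99)*L(5 - 1*(-4)) = (-124 - 99)*((5 - 1*(-4))*(1 + (5 - 1*(-4)))) = -223*(5 + 4)*(1 + (5 + 4)) = -2007*(1 + 9) = -2007*10 = -223*90 = -20070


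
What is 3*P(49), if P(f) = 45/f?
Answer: 135/49 ≈ 2.7551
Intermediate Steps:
3*P(49) = 3*(45/49) = 135/49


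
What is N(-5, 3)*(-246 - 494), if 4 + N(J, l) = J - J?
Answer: 2960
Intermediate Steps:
N(J, l) = -4 (N(J, l) = -4 + (J - J) = -4 + 0 = -4)
N(-5, 3)*(-246 - 494) = -4*(-246 - 494) = -4*(-740) = 2960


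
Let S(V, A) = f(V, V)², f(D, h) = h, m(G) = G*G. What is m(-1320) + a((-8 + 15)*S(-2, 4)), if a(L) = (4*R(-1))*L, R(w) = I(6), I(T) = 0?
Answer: 1742400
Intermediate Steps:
m(G) = G²
R(w) = 0
S(V, A) = V²
a(L) = 0 (a(L) = (4*0)*L = 0*L = 0)
m(-1320) + a((-8 + 15)*S(-2, 4)) = (-1320)² + 0 = 1742400 + 0 = 1742400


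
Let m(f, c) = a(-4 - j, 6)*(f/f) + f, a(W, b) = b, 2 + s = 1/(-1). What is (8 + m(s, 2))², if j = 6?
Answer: 121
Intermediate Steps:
s = -3 (s = -2 + 1/(-1) = -2 - 1 = -3)
m(f, c) = 6 + f (m(f, c) = 6*(f/f) + f = 6*1 + f = 6 + f)
(8 + m(s, 2))² = (8 + (6 - 3))² = (8 + 3)² = 11² = 121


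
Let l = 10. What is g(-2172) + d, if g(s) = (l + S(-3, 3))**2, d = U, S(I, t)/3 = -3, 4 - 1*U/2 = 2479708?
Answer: -4959407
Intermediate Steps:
U = -4959408 (U = 8 - 2*2479708 = 8 - 4959416 = -4959408)
S(I, t) = -9 (S(I, t) = 3*(-3) = -9)
d = -4959408
g(s) = 1 (g(s) = (10 - 9)**2 = 1**2 = 1)
g(-2172) + d = 1 - 4959408 = -4959407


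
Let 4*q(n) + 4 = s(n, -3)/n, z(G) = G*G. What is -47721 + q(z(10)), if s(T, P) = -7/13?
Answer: -248154407/5200 ≈ -47722.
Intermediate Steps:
z(G) = G**2
s(T, P) = -7/13 (s(T, P) = -7*1/13 = -7/13)
q(n) = -1 - 7/(52*n) (q(n) = -1 + (-7/(13*n))/4 = -1 - 7/(52*n))
-47721 + q(z(10)) = -47721 + (-7/52 - 1*10**2)/(10**2) = -47721 + (-7/52 - 1*100)/100 = -47721 + (-7/52 - 100)/100 = -47721 + (1/100)*(-5207/52) = -47721 - 5207/5200 = -248154407/5200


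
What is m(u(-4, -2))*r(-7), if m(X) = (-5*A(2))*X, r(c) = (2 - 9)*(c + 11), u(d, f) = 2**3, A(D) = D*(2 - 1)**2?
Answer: 2240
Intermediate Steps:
A(D) = D (A(D) = D*1**2 = D*1 = D)
u(d, f) = 8
r(c) = -77 - 7*c (r(c) = -7*(11 + c) = -77 - 7*c)
m(X) = -10*X (m(X) = (-5*2)*X = -10*X)
m(u(-4, -2))*r(-7) = (-10*8)*(-77 - 7*(-7)) = -80*(-77 + 49) = -80*(-28) = 2240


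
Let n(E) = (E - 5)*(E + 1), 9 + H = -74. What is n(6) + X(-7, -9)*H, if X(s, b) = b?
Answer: 754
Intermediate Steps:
H = -83 (H = -9 - 74 = -83)
n(E) = (1 + E)*(-5 + E) (n(E) = (-5 + E)*(1 + E) = (1 + E)*(-5 + E))
n(6) + X(-7, -9)*H = (-5 + 6**2 - 4*6) - 9*(-83) = (-5 + 36 - 24) + 747 = 7 + 747 = 754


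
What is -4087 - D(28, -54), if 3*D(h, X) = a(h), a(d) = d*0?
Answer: -4087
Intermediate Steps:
a(d) = 0
D(h, X) = 0 (D(h, X) = (1/3)*0 = 0)
-4087 - D(28, -54) = -4087 - 1*0 = -4087 + 0 = -4087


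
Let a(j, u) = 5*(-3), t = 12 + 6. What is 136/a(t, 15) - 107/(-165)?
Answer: -463/55 ≈ -8.4182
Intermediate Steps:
t = 18
a(j, u) = -15
136/a(t, 15) - 107/(-165) = 136/(-15) - 107/(-165) = 136*(-1/15) - 107*(-1/165) = -136/15 + 107/165 = -463/55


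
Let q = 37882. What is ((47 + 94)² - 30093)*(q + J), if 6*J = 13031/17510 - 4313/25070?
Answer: -369170889092478/954295 ≈ -3.8685e+8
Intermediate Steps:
J = 4186109/43897570 (J = (13031/17510 - 4313/25070)/6 = (⅙)*(12558327/21948785) = 4186109/43897570 ≈ 0.095361)
((47 + 94)² - 30093)*(q + J) = ((47 + 94)² - 30093)*(37882 + 4186109/43897570) = (141² - 30093)*(1662931932849/43897570) = (19881 - 30093)*(1662931932849/43897570) = -10212*1662931932849/43897570 = -369170889092478/954295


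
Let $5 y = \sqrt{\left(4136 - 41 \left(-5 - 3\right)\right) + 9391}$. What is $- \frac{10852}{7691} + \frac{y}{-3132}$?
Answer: $- \frac{10852}{7691} - \frac{\sqrt{13855}}{15660} \approx -1.4185$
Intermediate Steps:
$y = \frac{\sqrt{13855}}{5}$ ($y = \frac{\sqrt{\left(4136 - 41 \left(-5 - 3\right)\right) + 9391}}{5} = \frac{\sqrt{\left(4136 - -328\right) + 9391}}{5} = \frac{\sqrt{\left(4136 + 328\right) + 9391}}{5} = \frac{\sqrt{4464 + 9391}}{5} = \frac{\sqrt{13855}}{5} \approx 23.541$)
$- \frac{10852}{7691} + \frac{y}{-3132} = - \frac{10852}{7691} + \frac{\frac{1}{5} \sqrt{13855}}{-3132} = \left(-10852\right) \frac{1}{7691} + \frac{\sqrt{13855}}{5} \left(- \frac{1}{3132}\right) = - \frac{10852}{7691} - \frac{\sqrt{13855}}{15660}$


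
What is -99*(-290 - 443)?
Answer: 72567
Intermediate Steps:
-99*(-290 - 443) = -99*(-733) = 72567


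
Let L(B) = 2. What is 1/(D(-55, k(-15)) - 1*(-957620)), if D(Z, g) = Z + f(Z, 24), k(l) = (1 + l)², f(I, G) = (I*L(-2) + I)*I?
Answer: 1/966640 ≈ 1.0345e-6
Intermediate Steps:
f(I, G) = 3*I² (f(I, G) = (I*2 + I)*I = (2*I + I)*I = (3*I)*I = 3*I²)
D(Z, g) = Z + 3*Z²
1/(D(-55, k(-15)) - 1*(-957620)) = 1/(-55*(1 + 3*(-55)) - 1*(-957620)) = 1/(-55*(1 - 165) + 957620) = 1/(-55*(-164) + 957620) = 1/(9020 + 957620) = 1/966640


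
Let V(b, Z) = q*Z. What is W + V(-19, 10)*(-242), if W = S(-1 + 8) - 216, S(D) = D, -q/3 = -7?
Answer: -51029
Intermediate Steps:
q = 21 (q = -3*(-7) = 21)
W = -209 (W = (-1 + 8) - 216 = 7 - 216 = -209)
V(b, Z) = 21*Z
W + V(-19, 10)*(-242) = -209 + (21*10)*(-242) = -209 + 210*(-242) = -209 - 50820 = -51029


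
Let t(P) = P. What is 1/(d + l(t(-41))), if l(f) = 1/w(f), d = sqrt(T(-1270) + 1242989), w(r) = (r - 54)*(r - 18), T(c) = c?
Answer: -5605/39009875146974 + 31416025*sqrt(1241719)/39009875146974 ≈ 0.00089740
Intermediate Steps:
w(r) = (-54 + r)*(-18 + r)
d = sqrt(1241719) (d = sqrt(-1270 + 1242989) = sqrt(1241719) ≈ 1114.3)
l(f) = 1/(972 + f**2 - 72*f)
1/(d + l(t(-41))) = 1/(sqrt(1241719) + 1/(972 + (-41)**2 - 72*(-41))) = 1/(sqrt(1241719) + 1/(972 + 1681 + 2952)) = 1/(sqrt(1241719) + 1/5605) = 1/(1/5605 + sqrt(1241719))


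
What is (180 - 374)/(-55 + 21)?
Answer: 97/17 ≈ 5.7059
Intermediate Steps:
(180 - 374)/(-55 + 21) = -194/(-34) = -194*(-1/34) = 97/17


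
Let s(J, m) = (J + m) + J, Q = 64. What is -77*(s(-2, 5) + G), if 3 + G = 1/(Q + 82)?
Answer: 22407/146 ≈ 153.47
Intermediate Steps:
G = -437/146 (G = -3 + 1/(64 + 82) = -3 + 1/146 = -437/146 ≈ -2.9931)
s(J, m) = m + 2*J
-77*(s(-2, 5) + G) = -77*((5 + 2*(-2)) - 437/146) = -77*((5 - 4) - 437/146) = -77*(1 - 437/146) = -77*(-291/146) = 22407/146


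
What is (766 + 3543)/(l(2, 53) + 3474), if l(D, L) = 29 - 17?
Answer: 4309/3486 ≈ 1.2361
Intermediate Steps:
l(D, L) = 12
(766 + 3543)/(l(2, 53) + 3474) = (766 + 3543)/(12 + 3474) = 4309/3486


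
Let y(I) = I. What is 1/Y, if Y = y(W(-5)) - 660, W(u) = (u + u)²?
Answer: -1/560 ≈ -0.0017857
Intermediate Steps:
W(u) = 4*u² (W(u) = (2*u)² = 4*u²)
Y = -560 (Y = 4*(-5)² - 660 = 4*25 - 660 = 100 - 660 = -560)
1/Y = 1/(-560) = -1/560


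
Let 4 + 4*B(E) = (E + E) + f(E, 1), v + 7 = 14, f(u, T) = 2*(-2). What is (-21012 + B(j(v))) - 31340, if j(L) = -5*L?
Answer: -104743/2 ≈ -52372.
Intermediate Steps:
f(u, T) = -4
v = 7 (v = -7 + 14 = 7)
B(E) = -2 + E/2 (B(E) = -1 + ((E + E) - 4)/4 = -1 + (2*E - 4)/4 = -1 + (-4 + 2*E)/4 = -1 + (-1 + E/2) = -2 + E/2)
(-21012 + B(j(v))) - 31340 = (-21012 + (-2 + (-5*7)/2)) - 31340 = (-21012 + (-2 + (½)*(-35))) - 31340 = (-21012 + (-2 - 35/2)) - 31340 = (-21012 - 39/2) - 31340 = -42063/2 - 31340 = -104743/2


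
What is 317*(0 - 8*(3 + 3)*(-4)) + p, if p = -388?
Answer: 60476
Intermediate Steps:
317*(0 - 8*(3 + 3)*(-4)) + p = 317*(0 - 8*(3 + 3)*(-4)) - 388 = 317*(0 - 48*(-4)) - 388 = 317*(0 - 8*(-24)) - 388 = 317*(0 + 192) - 388 = 317*192 - 388 = 60864 - 388 = 60476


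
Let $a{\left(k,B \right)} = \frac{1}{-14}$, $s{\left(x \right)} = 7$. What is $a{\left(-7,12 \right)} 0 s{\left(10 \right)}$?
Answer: $0$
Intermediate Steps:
$a{\left(k,B \right)} = - \frac{1}{14}$
$a{\left(-7,12 \right)} 0 s{\left(10 \right)} = \left(- \frac{1}{14}\right) 0 \cdot 7 = 0 \cdot 7 = 0$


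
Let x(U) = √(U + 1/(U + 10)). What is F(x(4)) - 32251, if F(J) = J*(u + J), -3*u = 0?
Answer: -451457/14 ≈ -32247.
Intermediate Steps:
u = 0 (u = -⅓*0 = 0)
x(U) = √(U + 1/(10 + U))
F(J) = J² (F(J) = J*(0 + J) = J*J = J²)
F(x(4)) - 32251 = (√((1 + 4*(10 + 4))/(10 + 4)))² - 32251 = (√((1 + 4*14)/14))² - 32251 = (√((1 + 56)/14))² - 32251 = (√((1/14)*57))² - 32251 = (√(57/14))² - 32251 = (√798/14)² - 32251 = 57/14 - 32251 = -451457/14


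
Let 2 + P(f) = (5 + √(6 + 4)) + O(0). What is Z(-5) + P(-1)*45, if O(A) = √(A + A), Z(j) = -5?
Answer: 130 + 45*√10 ≈ 272.30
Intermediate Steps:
O(A) = √2*√A (O(A) = √(2*A) = √2*√A)
P(f) = 3 + √10 (P(f) = -2 + ((5 + √(6 + 4)) + √2*√0) = -2 + ((5 + √10) + √2*0) = -2 + ((5 + √10) + 0) = -2 + (5 + √10) = 3 + √10)
Z(-5) + P(-1)*45 = -5 + (3 + √10)*45 = -5 + (135 + 45*√10) = 130 + 45*√10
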